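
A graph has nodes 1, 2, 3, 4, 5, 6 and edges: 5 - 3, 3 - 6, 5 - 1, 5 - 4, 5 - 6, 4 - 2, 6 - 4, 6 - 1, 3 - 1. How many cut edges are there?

1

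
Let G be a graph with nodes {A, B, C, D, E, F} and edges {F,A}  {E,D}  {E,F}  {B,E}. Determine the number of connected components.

C is isolated — a component by itself.
Starting from A we can reach A, B, D, E, F. That is one component of size 5.
Total: 2 components.

2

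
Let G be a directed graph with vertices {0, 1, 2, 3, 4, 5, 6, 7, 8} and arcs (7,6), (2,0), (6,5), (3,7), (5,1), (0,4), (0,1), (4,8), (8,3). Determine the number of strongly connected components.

{5} is an SCC by itself.
{4} is an SCC by itself.
{8} is an SCC by itself.
{0} is an SCC by itself.
{2} is an SCC by itself.
(and 4 more singleton SCCs)
That gives 9 strongly connected components.

9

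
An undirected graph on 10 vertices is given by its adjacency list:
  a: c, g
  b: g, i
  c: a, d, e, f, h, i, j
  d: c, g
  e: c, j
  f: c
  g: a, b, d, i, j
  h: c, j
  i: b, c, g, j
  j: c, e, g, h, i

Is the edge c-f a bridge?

Yes

Removing c-f leaves no path between c and f: the component count goes from 1 to 2. So it is a bridge.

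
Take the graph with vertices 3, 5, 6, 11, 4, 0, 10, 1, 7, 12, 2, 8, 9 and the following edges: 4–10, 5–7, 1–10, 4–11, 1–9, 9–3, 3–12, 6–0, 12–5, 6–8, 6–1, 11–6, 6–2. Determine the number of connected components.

Starting from 0 we can reach 0, 1, 2, 3, 4, 5, 6, 7, 8, 9, 10, 11, 12. That is one component of size 13.
Total: 1 component.

1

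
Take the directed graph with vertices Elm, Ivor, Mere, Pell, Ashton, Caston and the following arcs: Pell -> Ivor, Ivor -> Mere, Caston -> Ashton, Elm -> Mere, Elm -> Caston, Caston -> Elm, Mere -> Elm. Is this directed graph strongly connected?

There is no directed path from Ashton to Mere, so the graph is not strongly connected.

No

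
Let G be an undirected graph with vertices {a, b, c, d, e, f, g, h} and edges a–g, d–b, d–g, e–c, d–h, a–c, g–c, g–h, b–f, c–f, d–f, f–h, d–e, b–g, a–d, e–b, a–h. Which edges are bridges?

The edges on the cycle a-d-e-b-f-h-a are not bridges since each lies on that cycle.
Every edge lies on some cycle, so there are no bridges.

none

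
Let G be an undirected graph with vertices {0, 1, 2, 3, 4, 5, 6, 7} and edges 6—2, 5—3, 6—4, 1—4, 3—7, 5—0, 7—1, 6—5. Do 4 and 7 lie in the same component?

Yes

From 4 we can reach 0, 1, 2, 3, 4, 5, 6, 7, which includes 7.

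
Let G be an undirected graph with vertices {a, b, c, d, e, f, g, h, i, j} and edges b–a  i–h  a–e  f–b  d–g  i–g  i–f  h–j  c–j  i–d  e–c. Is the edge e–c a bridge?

After removing e–c, the path e-a-b-f-i-h-j-c still connects them, so the edge is not a bridge.

No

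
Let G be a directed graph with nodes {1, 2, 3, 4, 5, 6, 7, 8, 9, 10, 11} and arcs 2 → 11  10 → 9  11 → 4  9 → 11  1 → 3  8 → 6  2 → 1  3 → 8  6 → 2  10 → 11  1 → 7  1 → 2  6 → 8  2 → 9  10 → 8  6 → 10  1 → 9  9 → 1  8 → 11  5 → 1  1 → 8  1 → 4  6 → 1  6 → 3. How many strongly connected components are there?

5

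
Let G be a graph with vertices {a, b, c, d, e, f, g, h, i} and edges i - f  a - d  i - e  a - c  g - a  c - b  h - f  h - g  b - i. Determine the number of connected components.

1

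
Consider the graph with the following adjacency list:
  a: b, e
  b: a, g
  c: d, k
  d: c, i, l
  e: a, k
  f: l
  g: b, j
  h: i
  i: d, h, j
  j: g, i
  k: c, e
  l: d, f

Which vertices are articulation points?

Removing d increases the component count from 1 to 2, so d is a cut vertex.
Removing i increases the component count from 1 to 2, so i is a cut vertex.
Removing l increases the component count from 1 to 2, so l is a cut vertex.
By contrast removing g leaves 1 component; it is not a cut vertex. No other vertex is a cut vertex either.

d, i, l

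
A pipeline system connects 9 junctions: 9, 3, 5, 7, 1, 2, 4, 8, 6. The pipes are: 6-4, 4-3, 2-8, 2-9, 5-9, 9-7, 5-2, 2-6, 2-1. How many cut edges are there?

The edges on the cycle 5-2-9-5 are not bridges since each lies on that cycle.
But removing 6-4 disconnects 6 from 4; removing 2-1 disconnects 2 from 1; removing 9-7 disconnects 9 from 7; removing 2-8 disconnects 2 from 8 — these are bridges.
In total 6 edges are bridges.

6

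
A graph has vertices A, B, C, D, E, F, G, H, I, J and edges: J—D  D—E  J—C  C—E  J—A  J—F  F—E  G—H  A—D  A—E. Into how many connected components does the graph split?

B is isolated — a component by itself.
I is isolated — a component by itself.
Starting from G we can reach G, H. That is one component of size 2.
Starting from A we can reach A, C, D, E, F, J. That is one component of size 6.
Total: 4 components.

4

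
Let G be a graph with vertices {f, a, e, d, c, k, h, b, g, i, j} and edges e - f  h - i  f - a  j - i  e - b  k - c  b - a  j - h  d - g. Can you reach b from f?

Yes

From f we can reach a, b, e, f, which includes b.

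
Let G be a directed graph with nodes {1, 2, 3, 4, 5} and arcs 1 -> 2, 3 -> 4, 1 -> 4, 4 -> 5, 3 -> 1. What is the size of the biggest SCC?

1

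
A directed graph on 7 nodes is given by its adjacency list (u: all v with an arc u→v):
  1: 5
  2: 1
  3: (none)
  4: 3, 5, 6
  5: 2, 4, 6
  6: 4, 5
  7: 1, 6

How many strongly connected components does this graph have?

{1, 2, 4, 5, 6} are all mutually reachable — one SCC of size 5.
{3} is an SCC by itself.
{7} is an SCC by itself.
That gives 3 strongly connected components.

3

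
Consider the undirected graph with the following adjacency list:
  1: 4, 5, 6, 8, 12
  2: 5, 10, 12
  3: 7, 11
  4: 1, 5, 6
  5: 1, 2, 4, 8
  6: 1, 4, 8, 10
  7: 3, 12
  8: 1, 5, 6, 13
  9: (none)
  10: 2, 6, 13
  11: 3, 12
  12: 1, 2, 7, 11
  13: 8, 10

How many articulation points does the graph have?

Removing 12 increases the component count from 2 to 3, so 12 is a cut vertex.
By contrast removing 7 leaves 2 components; it is not a cut vertex. No other vertex is a cut vertex either.

1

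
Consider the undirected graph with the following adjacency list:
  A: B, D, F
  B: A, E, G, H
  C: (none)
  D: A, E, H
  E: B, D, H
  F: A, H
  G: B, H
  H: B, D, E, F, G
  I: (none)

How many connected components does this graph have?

3

I is isolated — a component by itself.
C is isolated — a component by itself.
Starting from A we can reach A, B, D, E, F, G, H. That is one component of size 7.
Total: 3 components.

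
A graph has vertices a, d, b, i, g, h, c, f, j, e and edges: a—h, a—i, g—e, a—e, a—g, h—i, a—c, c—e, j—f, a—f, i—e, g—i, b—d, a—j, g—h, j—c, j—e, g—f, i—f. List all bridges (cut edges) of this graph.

b-d

The edges on the cycle a-g-i-e-c-j-a are not bridges since each lies on that cycle.
But removing b—d disconnects b from d — this is a bridge.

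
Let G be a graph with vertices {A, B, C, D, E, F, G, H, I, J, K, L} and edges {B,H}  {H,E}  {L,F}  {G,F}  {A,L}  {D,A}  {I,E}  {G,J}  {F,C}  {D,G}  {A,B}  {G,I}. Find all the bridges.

The edges on the cycle D-G-I-E-H-B-A-D are not bridges since each lies on that cycle.
But removing J - G disconnects J from G; removing F - C disconnects F from C — these are bridges.

C-F, G-J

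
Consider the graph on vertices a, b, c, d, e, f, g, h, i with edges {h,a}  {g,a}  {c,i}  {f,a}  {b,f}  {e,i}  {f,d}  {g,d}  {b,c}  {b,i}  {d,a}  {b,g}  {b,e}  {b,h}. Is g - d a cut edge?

After removing g - d, the path g-a-d still connects them, so the edge is not a bridge.

No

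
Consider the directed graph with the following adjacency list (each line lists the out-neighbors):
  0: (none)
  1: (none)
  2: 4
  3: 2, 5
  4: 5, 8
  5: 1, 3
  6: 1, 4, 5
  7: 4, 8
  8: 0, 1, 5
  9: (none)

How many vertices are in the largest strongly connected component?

{2, 3, 4, 5, 8} are all mutually reachable — one SCC of size 5.
{7} is an SCC by itself.
{1} is an SCC by itself.
{9} is an SCC by itself.
{6} is an SCC by itself.
(and 1 more singleton SCC)
The largest has 5 vertices.

5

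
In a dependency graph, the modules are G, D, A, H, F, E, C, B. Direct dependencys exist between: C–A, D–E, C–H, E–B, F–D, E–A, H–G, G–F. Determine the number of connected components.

Starting from A we can reach A, B, C, D, E, F, G, H. That is one component of size 8.
Total: 1 component.

1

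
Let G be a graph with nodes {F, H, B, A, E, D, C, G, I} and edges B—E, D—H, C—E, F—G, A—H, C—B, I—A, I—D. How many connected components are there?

Starting from F we can reach F, G. That is one component of size 2.
Starting from B we can reach B, C, E. That is one component of size 3.
Starting from A we can reach A, D, H, I. That is one component of size 4.
Total: 3 components.

3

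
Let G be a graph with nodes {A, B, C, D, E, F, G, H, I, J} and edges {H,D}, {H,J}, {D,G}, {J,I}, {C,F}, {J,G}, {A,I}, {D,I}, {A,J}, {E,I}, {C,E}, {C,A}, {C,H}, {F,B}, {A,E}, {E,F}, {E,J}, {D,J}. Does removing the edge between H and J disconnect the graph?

No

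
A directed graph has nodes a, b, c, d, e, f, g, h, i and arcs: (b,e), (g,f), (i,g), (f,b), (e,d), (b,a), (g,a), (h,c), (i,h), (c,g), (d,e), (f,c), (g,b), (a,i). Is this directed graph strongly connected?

There is no directed path from e to a, so the graph is not strongly connected.

No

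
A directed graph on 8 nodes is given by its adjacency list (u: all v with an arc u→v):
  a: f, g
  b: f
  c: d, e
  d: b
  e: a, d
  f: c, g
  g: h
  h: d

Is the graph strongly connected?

Yes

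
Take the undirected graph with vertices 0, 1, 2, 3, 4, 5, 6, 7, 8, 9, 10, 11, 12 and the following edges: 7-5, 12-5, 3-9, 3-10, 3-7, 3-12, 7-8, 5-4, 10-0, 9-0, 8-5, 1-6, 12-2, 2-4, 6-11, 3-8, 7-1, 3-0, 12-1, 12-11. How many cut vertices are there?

Removing 3 increases the component count from 1 to 2, so 3 is a cut vertex.
By contrast removing 7 leaves 1 component; it is not a cut vertex. No other vertex is a cut vertex either.

1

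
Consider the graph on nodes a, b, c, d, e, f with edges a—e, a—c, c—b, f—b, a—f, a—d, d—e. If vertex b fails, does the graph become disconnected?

No

Deleting b leaves 1 component (was 1) (its neighbors c, f remain connected to each other), so b is not a cut vertex.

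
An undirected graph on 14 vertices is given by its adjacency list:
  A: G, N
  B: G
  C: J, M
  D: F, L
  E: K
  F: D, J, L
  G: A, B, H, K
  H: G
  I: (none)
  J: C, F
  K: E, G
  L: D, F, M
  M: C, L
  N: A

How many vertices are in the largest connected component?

I is isolated — a component by itself.
Starting from C we can reach C, D, F, J, L, M. That is one component of size 6.
Starting from A we can reach A, B, E, G, H, K, N. That is one component of size 7.
The largest has 7 vertices.

7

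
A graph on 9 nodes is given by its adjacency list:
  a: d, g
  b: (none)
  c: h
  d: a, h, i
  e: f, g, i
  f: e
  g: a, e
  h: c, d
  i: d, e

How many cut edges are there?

3

The edges on the cycle g-e-i-d-a-g are not bridges since each lies on that cycle.
But removing e-f disconnects e from f; removing d-h disconnects d from h; removing h-c disconnects h from c — these are bridges.
That makes 3 bridges.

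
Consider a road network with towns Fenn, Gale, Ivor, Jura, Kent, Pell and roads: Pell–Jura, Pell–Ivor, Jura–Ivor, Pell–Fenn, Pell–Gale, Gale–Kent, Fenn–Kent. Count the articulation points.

Removing Pell increases the component count from 1 to 2, so Pell is a cut vertex.
By contrast removing Gale leaves 1 component; it is not a cut vertex. No other vertex is a cut vertex either.

1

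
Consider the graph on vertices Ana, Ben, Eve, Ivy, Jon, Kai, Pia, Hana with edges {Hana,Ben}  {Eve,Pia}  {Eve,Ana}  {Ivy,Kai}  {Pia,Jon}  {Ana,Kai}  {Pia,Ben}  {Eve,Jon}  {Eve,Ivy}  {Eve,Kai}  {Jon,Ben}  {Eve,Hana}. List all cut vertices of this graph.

Removing Eve increases the component count from 1 to 2, so Eve is a cut vertex.
By contrast removing Jon leaves 1 component; it is not a cut vertex. No other vertex is a cut vertex either.

Eve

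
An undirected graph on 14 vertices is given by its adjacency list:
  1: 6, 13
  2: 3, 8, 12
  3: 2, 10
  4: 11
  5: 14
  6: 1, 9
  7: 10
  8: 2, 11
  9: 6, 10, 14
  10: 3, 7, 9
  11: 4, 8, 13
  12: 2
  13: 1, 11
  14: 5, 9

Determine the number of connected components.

1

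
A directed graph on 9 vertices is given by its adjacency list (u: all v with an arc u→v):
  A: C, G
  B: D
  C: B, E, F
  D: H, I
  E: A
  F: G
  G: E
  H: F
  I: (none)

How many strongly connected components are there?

{A, B, C, D, E, F, G, H} are all mutually reachable — one SCC of size 8.
{I} is an SCC by itself.
That gives 2 strongly connected components.

2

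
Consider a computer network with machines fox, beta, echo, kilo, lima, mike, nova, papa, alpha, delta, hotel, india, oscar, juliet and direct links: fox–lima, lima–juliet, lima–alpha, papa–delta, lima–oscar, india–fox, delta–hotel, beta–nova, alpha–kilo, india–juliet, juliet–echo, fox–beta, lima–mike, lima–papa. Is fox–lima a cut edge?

After removing fox–lima, the path fox-india-juliet-lima still connects them, so the edge is not a bridge.

No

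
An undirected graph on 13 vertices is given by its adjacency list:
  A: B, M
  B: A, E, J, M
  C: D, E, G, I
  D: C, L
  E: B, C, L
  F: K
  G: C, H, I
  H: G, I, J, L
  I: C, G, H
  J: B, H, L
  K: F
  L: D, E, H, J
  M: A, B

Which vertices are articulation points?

B

Removing B increases the component count from 2 to 3, so B is a cut vertex.
By contrast removing E leaves 2 components; it is not a cut vertex. No other vertex is a cut vertex either.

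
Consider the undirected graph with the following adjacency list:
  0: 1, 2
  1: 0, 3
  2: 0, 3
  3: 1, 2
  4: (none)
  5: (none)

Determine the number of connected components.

5 is isolated — a component by itself.
4 is isolated — a component by itself.
Starting from 0 we can reach 0, 1, 2, 3. That is one component of size 4.
Total: 3 components.

3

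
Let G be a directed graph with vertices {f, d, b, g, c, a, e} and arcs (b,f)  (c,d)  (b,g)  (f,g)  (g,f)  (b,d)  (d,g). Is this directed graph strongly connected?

There is no directed path from c to a, so the graph is not strongly connected.

No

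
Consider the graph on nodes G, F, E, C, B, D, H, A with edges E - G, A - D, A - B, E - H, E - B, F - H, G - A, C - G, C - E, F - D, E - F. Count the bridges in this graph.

0

The edges on the cycle E-G-A-B-E are not bridges since each lies on that cycle.
Every edge lies on some cycle, so there are no bridges.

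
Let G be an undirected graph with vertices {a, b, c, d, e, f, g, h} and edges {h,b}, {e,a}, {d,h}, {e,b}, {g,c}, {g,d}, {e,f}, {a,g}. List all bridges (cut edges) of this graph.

c-g, e-f

The edges on the cycle e-a-g-d-h-b-e are not bridges since each lies on that cycle.
But removing e - f disconnects e from f; removing g - c disconnects g from c — these are bridges.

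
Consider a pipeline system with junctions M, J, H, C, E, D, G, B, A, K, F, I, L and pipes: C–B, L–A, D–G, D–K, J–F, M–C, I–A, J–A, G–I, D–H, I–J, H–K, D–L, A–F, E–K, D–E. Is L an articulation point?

No

Deleting L leaves 2 components (was 2), so L is not a cut vertex.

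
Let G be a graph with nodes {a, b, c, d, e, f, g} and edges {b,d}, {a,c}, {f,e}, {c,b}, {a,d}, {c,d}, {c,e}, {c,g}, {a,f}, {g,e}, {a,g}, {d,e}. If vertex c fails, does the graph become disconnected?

Deleting c leaves 1 component (was 1) (its neighbors a, b, d, e, g remain connected to each other), so c is not a cut vertex.

No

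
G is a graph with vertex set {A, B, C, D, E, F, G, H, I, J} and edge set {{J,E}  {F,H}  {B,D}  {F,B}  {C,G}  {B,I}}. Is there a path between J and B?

The component containing J is {E, J}, and B is not in it.

No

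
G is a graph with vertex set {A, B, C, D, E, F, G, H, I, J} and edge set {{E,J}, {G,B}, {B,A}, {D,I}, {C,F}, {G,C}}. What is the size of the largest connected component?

H is isolated — a component by itself.
Starting from D we can reach D, I. That is one component of size 2.
Starting from E we can reach E, J. That is one component of size 2.
Starting from A we can reach A, B, C, F, G. That is one component of size 5.
The largest has 5 vertices.

5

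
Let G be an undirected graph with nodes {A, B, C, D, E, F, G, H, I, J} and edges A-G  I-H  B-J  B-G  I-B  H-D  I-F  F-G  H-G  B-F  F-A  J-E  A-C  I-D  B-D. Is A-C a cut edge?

Yes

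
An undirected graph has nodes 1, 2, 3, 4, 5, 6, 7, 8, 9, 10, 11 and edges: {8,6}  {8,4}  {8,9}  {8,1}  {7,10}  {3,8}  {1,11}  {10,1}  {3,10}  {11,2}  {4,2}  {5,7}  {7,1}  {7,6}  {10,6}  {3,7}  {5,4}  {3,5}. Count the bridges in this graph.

1

The edges on the cycle 3-8-6-10-7-5-3 are not bridges since each lies on that cycle.
But removing 9—8 disconnects 9 from 8 — this is a bridge.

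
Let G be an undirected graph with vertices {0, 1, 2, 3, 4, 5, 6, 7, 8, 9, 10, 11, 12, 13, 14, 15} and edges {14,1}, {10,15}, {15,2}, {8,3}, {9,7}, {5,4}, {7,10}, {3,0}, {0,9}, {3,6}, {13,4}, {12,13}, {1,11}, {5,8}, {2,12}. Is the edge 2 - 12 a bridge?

No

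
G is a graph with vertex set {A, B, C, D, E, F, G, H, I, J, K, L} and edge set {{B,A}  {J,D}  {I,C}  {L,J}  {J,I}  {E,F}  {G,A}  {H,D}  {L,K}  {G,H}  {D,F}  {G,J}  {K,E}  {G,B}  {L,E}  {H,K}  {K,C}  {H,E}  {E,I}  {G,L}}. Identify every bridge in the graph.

none

The edges on the cycle G-B-A-G are not bridges since each lies on that cycle.
Every edge lies on some cycle, so there are no bridges.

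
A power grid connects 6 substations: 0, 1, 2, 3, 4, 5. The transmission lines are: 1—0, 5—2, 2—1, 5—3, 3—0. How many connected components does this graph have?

2

4 is isolated — a component by itself.
Starting from 0 we can reach 0, 1, 2, 3, 5. That is one component of size 5.
Total: 2 components.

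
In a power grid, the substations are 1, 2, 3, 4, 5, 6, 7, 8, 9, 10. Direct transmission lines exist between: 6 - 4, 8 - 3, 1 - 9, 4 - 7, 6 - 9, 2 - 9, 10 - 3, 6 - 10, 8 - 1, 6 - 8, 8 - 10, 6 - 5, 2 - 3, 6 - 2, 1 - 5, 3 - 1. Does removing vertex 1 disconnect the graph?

Deleting 1 leaves 1 component (was 1) (its neighbors 3, 5, 8, 9 remain connected to each other), so 1 is not a cut vertex.

No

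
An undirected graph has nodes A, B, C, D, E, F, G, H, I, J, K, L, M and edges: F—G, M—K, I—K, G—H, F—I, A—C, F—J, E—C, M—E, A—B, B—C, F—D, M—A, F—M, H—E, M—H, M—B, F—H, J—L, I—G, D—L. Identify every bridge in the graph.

The edges on the cycle F-I-K-M-F are not bridges since each lies on that cycle.
Every edge lies on some cycle, so there are no bridges.

none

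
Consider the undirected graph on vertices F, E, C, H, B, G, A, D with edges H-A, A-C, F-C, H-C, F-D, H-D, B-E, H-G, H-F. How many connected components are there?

Starting from B we can reach B, E. That is one component of size 2.
Starting from A we can reach A, C, D, F, G, H. That is one component of size 6.
Total: 2 components.

2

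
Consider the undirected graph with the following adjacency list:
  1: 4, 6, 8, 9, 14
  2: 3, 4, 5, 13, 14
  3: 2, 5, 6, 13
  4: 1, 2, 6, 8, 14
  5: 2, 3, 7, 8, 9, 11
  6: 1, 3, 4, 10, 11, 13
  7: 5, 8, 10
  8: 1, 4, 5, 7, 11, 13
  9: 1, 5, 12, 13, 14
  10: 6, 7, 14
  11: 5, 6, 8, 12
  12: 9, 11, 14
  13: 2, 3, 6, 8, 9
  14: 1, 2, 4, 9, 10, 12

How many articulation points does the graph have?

0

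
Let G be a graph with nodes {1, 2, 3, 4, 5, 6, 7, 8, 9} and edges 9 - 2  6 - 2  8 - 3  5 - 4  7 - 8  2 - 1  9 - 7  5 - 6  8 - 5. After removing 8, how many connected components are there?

2

With 8 gone, the remaining components are: {3}; {1, 2, 4, 5, 6, 7, 9}.
That is 2 components.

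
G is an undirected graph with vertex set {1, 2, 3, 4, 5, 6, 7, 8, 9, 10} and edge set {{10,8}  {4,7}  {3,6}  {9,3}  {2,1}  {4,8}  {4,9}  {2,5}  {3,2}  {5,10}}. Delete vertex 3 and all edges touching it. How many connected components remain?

With 3 gone, the remaining components are: {6}; {1, 2, 4, 5, 7, 8, 9, 10}.
That is 2 components.

2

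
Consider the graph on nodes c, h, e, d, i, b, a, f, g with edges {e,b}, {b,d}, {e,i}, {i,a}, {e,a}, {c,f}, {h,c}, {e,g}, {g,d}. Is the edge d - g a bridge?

No

After removing d - g, the path d-b-e-g still connects them, so the edge is not a bridge.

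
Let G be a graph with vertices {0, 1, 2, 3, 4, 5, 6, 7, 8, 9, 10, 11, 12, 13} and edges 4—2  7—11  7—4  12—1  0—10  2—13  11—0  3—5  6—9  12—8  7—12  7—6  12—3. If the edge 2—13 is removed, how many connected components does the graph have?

2

Before removal there is 1 component.
2—13 is a bridge — removing it separates 2's side from 13's side.
After removal: 2 components.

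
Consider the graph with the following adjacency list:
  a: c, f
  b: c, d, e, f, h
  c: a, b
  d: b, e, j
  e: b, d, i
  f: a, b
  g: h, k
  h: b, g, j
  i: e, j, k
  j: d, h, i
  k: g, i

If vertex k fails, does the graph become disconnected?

Deleting k leaves 1 component (was 1) (its neighbors g, i remain connected to each other), so k is not a cut vertex.

No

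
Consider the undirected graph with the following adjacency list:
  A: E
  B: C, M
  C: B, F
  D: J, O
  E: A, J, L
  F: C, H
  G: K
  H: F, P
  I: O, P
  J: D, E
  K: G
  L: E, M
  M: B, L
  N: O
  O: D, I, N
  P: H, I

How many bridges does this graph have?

3

The edges on the cycle L-M-B-C-F-H-P-I-O-D-J-E-L are not bridges since each lies on that cycle.
But removing K-G disconnects K from G; removing E-A disconnects E from A; removing O-N disconnects O from N — these are bridges.
That makes 3 bridges.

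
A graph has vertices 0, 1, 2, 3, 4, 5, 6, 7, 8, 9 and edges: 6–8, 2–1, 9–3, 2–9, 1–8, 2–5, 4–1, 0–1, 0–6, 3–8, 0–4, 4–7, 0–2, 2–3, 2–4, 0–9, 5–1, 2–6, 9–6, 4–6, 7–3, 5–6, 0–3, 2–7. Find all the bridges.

The edges on the cycle 2-4-7-2 are not bridges since each lies on that cycle.
Every edge lies on some cycle, so there are no bridges.

none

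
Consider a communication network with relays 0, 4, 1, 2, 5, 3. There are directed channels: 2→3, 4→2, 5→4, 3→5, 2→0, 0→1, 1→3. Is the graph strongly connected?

Yes

From 3 we can reach every vertex (0, 1, 2, 3, 4, 5), and every vertex can reach 3 (0, 1, 2, 3, 4, 5). So the whole graph is one strongly connected component.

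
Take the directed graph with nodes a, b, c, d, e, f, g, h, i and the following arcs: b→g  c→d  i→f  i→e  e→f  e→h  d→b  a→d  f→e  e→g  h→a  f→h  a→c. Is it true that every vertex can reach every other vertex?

There is no directed path from b to c, so the graph is not strongly connected.

No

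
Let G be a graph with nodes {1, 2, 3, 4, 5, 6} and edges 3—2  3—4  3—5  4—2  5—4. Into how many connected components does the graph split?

3

1 is isolated — a component by itself.
6 is isolated — a component by itself.
Starting from 2 we can reach 2, 3, 4, 5. That is one component of size 4.
Total: 3 components.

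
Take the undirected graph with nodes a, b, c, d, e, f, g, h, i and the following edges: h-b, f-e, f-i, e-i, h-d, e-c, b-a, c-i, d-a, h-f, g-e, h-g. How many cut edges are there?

The edges on the cycle e-c-i-e are not bridges since each lies on that cycle.
Every edge lies on some cycle, so there are no bridges.

0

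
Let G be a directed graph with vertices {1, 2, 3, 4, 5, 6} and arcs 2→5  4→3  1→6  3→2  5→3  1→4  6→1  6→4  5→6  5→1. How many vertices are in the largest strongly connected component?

6

{1, 2, 3, 4, 5, 6} are all mutually reachable — one SCC of size 6.
The largest has 6 vertices.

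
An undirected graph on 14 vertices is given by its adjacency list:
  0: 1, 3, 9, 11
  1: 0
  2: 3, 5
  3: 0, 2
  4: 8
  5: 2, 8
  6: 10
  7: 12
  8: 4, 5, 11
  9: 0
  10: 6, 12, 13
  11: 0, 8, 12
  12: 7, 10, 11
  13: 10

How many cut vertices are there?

5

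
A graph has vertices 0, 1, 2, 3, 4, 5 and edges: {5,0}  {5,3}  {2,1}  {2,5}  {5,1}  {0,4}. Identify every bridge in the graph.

The edges on the cycle 2-5-1-2 are not bridges since each lies on that cycle.
But removing 0-4 disconnects 0 from 4; removing 5-3 disconnects 5 from 3; removing 5-0 disconnects 5 from 0 — these are bridges.

0-4, 0-5, 3-5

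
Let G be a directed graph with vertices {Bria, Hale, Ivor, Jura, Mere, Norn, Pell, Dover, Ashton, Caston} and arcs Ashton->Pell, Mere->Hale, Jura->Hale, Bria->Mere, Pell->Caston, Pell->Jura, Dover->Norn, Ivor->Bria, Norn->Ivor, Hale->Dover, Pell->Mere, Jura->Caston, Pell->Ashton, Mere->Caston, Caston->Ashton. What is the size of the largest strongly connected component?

10

{Bria, Hale, Ivor, Jura, Mere, Norn, Pell, Dover, Ashton, Caston} are all mutually reachable — one SCC of size 10.
The largest has 10 vertices.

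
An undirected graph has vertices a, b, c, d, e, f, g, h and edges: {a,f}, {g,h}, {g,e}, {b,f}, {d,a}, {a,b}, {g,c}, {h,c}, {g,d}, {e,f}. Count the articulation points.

1

Removing g increases the component count from 1 to 2, so g is a cut vertex.
By contrast removing f leaves 1 component; it is not a cut vertex. No other vertex is a cut vertex either.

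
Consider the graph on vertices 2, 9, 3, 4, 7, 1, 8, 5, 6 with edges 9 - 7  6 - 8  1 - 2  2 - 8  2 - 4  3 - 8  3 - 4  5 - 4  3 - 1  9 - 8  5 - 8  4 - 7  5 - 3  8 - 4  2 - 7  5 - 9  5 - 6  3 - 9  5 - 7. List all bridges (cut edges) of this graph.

none

The edges on the cycle 5-3-1-2-4-5 are not bridges since each lies on that cycle.
Every edge lies on some cycle, so there are no bridges.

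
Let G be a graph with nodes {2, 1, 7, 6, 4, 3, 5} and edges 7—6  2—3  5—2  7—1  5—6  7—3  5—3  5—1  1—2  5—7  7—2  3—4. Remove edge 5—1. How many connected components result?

5 and 1 are still connected via 5-7-1, so the component count stays at 1.

1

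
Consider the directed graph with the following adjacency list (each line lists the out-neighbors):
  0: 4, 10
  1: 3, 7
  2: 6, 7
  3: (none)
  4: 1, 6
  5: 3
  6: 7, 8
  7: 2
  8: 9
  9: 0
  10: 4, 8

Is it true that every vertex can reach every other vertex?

There is no directed path from 8 to 5, so the graph is not strongly connected.

No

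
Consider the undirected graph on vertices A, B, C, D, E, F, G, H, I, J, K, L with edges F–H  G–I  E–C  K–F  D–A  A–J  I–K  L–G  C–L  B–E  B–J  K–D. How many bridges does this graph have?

2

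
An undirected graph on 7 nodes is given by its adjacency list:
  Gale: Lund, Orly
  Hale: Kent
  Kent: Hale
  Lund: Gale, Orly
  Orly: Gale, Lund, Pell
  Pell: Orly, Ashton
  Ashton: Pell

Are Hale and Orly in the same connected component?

No

The component containing Hale is {Hale, Kent}, and Orly is not in it.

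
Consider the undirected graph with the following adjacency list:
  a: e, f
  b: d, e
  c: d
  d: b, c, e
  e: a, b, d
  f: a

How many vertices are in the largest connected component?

6

Starting from a we can reach a, b, c, d, e, f. That is one component of size 6.
The largest has 6 vertices.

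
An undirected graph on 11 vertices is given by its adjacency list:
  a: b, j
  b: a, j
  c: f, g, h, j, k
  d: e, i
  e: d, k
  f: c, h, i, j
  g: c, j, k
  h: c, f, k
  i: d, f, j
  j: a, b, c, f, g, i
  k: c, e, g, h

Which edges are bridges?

none

The edges on the cycle j-a-b-j are not bridges since each lies on that cycle.
Every edge lies on some cycle, so there are no bridges.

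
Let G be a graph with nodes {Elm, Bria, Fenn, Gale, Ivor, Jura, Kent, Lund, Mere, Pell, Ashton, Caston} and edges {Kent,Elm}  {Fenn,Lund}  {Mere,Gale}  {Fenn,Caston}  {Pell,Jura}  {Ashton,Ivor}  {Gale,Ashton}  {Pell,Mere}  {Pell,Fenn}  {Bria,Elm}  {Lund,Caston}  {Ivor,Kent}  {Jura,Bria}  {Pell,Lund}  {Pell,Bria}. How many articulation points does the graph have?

1

Removing Pell increases the component count from 1 to 2, so Pell is a cut vertex.
By contrast removing Jura leaves 1 component; it is not a cut vertex. No other vertex is a cut vertex either.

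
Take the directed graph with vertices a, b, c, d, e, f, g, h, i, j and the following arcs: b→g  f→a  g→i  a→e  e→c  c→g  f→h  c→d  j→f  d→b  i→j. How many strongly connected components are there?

2

{a, b, c, d, e, f, g, i, j} are all mutually reachable — one SCC of size 9.
{h} is an SCC by itself.
That gives 2 strongly connected components.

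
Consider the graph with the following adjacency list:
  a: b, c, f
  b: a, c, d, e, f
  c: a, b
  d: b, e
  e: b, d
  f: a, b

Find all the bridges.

none

The edges on the cycle b-a-c-b are not bridges since each lies on that cycle.
Every edge lies on some cycle, so there are no bridges.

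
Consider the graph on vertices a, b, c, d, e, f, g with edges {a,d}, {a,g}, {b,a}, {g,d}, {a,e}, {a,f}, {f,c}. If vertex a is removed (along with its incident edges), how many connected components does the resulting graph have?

With a gone, the remaining components are: {b}; {e}; {c, f}; {d, g}.
That is 4 components.

4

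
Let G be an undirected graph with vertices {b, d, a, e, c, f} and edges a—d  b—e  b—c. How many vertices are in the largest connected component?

f is isolated — a component by itself.
Starting from a we can reach a, d. That is one component of size 2.
Starting from b we can reach b, c, e. That is one component of size 3.
The largest has 3 vertices.

3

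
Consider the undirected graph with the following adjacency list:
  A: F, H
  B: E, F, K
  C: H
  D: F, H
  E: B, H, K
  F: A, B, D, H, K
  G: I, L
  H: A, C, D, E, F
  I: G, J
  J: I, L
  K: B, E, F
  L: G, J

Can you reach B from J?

The component containing J is {G, I, J, L}, and B is not in it.

No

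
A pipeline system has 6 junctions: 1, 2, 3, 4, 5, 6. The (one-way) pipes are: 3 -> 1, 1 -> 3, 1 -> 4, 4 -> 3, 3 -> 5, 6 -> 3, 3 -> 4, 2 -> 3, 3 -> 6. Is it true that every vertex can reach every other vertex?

There is no directed path from 3 to 2, so the graph is not strongly connected.

No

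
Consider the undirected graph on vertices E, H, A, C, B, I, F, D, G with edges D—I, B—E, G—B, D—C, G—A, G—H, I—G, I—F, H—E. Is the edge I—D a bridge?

Removing I—D leaves no path between I and D: the component count goes from 1 to 2. So it is a bridge.

Yes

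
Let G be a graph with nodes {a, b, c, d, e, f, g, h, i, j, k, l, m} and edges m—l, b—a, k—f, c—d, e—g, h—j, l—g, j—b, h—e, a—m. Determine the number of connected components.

i is isolated — a component by itself.
Starting from c we can reach c, d. That is one component of size 2.
Starting from f we can reach f, k. That is one component of size 2.
Starting from a we can reach a, b, e, g, h, j, l, m. That is one component of size 8.
Total: 4 components.

4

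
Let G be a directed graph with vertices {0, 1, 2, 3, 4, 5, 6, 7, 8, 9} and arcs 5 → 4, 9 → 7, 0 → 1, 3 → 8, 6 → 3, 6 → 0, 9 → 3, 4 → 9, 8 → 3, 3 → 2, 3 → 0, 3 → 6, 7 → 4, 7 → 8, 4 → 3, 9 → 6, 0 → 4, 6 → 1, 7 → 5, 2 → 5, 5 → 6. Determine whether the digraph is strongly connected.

There is no directed path from 1 to 7, so the graph is not strongly connected.

No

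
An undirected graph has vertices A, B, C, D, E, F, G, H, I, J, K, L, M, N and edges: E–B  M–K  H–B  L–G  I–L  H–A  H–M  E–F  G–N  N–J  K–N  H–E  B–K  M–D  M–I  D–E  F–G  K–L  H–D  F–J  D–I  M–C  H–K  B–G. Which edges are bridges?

The edges on the cycle H-M-I-D-H are not bridges since each lies on that cycle.
But removing H–A disconnects H from A; removing M–C disconnects M from C — these are bridges.

A-H, C-M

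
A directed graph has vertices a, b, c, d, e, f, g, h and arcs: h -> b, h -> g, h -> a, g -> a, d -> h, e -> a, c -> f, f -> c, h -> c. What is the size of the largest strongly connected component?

{c, f} are all mutually reachable — one SCC of size 2.
{h} is an SCC by itself.
{d} is an SCC by itself.
{e} is an SCC by itself.
{b} is an SCC by itself.
(and 2 more singleton SCCs)
The largest has 2 vertices.

2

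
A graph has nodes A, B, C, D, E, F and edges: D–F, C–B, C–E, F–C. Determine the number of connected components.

A is isolated — a component by itself.
Starting from B we can reach B, C, D, E, F. That is one component of size 5.
Total: 2 components.

2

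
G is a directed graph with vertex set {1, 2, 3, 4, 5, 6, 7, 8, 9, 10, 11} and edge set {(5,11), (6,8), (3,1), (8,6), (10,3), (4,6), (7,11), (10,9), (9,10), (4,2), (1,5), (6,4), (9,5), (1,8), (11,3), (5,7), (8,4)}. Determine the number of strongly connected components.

{1, 3, 5, 7, 11} are all mutually reachable — one SCC of size 5.
{4, 6, 8} are all mutually reachable — one SCC of size 3.
{9, 10} are all mutually reachable — one SCC of size 2.
{2} is an SCC by itself.
That gives 4 strongly connected components.

4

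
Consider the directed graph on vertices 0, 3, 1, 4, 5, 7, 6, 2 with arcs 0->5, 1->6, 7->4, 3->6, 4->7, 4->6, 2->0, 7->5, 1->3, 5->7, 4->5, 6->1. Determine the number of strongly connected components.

4

{1, 3, 6} are all mutually reachable — one SCC of size 3.
{4, 5, 7} are all mutually reachable — one SCC of size 3.
{2} is an SCC by itself.
{0} is an SCC by itself.
That gives 4 strongly connected components.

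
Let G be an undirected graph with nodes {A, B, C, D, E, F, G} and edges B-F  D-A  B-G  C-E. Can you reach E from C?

Yes

From C we can reach C, E, which includes E.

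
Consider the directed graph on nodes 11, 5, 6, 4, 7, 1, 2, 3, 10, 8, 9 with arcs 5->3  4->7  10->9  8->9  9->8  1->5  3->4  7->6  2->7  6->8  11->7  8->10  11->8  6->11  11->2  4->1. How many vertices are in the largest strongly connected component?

{2, 6, 7, 11} are all mutually reachable — one SCC of size 4.
{1, 3, 4, 5} are all mutually reachable — one SCC of size 4.
{8, 9, 10} are all mutually reachable — one SCC of size 3.
The largest has 4 vertices.

4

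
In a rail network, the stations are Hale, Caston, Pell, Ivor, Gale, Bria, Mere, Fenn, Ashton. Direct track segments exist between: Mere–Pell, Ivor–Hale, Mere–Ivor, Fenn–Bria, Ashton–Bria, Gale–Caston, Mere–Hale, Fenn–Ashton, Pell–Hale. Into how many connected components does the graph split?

Starting from Gale we can reach Gale, Caston. That is one component of size 2.
Starting from Bria we can reach Bria, Fenn, Ashton. That is one component of size 3.
Starting from Hale we can reach Hale, Ivor, Mere, Pell. That is one component of size 4.
Total: 3 components.

3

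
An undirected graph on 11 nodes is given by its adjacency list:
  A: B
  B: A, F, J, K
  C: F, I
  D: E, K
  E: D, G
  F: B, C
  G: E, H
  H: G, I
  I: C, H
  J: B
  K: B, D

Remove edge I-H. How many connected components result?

I and H are still connected via I-C-F-B-K-D-E-G-H, so the component count stays at 1.

1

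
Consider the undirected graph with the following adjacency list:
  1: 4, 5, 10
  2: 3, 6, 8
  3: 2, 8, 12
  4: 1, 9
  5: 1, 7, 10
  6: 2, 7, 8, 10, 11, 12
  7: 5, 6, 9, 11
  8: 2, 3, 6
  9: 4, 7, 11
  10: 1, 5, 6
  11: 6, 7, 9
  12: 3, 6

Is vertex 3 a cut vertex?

Deleting 3 leaves 1 component (was 1) (its neighbors 2, 8, 12 remain connected to each other), so 3 is not a cut vertex.

No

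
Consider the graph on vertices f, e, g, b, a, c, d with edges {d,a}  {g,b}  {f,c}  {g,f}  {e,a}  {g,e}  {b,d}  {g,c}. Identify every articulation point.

g

Removing g increases the component count from 1 to 2, so g is a cut vertex.
By contrast removing b leaves 1 component; it is not a cut vertex. No other vertex is a cut vertex either.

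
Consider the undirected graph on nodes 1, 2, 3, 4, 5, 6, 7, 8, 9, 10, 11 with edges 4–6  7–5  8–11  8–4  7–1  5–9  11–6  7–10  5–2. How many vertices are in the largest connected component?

3 is isolated — a component by itself.
Starting from 4 we can reach 4, 6, 8, 11. That is one component of size 4.
Starting from 1 we can reach 1, 2, 5, 7, 9, 10. That is one component of size 6.
The largest has 6 vertices.

6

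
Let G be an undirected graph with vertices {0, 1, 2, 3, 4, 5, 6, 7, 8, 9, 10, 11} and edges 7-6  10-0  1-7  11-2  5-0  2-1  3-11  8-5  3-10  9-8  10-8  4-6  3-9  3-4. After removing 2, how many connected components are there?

1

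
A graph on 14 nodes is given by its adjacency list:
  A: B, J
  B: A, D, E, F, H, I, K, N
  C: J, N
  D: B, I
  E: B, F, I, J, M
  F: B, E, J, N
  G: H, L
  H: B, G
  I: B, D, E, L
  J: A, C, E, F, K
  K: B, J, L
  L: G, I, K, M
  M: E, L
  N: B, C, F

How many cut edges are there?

0

The edges on the cycle I-L-K-J-A-B-D-I are not bridges since each lies on that cycle.
Every edge lies on some cycle, so there are no bridges.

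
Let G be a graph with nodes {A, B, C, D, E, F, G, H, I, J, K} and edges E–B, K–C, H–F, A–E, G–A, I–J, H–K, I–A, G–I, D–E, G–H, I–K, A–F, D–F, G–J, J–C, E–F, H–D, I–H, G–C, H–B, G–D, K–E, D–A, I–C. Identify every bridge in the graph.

none

The edges on the cycle I-J-C-I are not bridges since each lies on that cycle.
Every edge lies on some cycle, so there are no bridges.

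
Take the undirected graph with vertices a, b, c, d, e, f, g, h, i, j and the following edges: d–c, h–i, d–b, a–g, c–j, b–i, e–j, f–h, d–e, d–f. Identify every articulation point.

d

Removing d increases the component count from 2 to 3, so d is a cut vertex.
By contrast removing f leaves 2 components; it is not a cut vertex. No other vertex is a cut vertex either.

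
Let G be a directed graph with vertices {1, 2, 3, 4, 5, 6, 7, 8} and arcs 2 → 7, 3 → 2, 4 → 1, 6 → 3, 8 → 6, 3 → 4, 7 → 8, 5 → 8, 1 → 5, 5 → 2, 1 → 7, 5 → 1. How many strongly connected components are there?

{1, 2, 3, 4, 5, 6, 7, 8} are all mutually reachable — one SCC of size 8.
That gives 1 strongly connected component.

1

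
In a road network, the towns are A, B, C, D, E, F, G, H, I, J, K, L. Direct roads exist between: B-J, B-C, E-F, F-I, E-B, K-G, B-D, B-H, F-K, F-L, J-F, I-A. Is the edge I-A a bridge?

Removing I-A leaves no path between I and A: the component count goes from 1 to 2. So it is a bridge.

Yes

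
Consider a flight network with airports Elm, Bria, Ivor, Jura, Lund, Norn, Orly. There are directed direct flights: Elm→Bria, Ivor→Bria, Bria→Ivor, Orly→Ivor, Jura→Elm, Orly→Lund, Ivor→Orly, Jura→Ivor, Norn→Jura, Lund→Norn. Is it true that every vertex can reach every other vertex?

Yes

From Lund we can reach every vertex (Elm, Bria, Ivor, Jura, Lund, Norn, Orly), and every vertex can reach Lund (Elm, Bria, Ivor, Jura, Lund, Norn, Orly). So the whole graph is one strongly connected component.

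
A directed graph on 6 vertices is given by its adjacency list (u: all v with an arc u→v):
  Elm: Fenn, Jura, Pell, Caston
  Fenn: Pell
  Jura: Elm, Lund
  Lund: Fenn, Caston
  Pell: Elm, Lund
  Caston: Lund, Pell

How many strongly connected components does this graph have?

{Elm, Fenn, Jura, Lund, Pell, Caston} are all mutually reachable — one SCC of size 6.
That gives 1 strongly connected component.

1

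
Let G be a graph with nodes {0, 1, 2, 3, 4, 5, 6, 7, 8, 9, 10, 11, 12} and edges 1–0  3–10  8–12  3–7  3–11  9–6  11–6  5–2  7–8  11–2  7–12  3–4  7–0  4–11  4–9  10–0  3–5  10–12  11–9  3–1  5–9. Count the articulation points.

Removing 3 increases the component count from 1 to 2, so 3 is a cut vertex.
By contrast removing 10 leaves 1 component; it is not a cut vertex. No other vertex is a cut vertex either.

1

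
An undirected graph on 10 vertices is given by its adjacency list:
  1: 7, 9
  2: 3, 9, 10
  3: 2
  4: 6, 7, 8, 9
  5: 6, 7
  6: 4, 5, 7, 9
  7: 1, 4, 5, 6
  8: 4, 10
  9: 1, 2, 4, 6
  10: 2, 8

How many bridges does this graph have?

The edges on the cycle 7-5-6-9-4-7 are not bridges since each lies on that cycle.
But removing 2-3 disconnects 2 from 3 — this is a bridge.

1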